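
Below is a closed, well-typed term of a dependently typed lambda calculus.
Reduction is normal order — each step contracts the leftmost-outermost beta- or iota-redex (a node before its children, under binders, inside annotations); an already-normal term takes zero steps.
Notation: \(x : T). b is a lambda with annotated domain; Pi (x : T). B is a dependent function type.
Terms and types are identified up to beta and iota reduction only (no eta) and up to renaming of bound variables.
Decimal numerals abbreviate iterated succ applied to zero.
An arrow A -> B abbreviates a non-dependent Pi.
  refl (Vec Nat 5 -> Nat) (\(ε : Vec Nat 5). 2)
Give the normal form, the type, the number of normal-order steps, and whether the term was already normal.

resulting normal form:
  refl (Vec Nat 5 -> Nat) (\(ε : Vec Nat 5). 2)
inferred type:
  Eq (Vec Nat 5 -> Nat) (\(ε : Vec Nat 5). 2) (\(p : Vec Nat 5). 2)
steps to reach normal form (normal order): 0
started in normal form: yes


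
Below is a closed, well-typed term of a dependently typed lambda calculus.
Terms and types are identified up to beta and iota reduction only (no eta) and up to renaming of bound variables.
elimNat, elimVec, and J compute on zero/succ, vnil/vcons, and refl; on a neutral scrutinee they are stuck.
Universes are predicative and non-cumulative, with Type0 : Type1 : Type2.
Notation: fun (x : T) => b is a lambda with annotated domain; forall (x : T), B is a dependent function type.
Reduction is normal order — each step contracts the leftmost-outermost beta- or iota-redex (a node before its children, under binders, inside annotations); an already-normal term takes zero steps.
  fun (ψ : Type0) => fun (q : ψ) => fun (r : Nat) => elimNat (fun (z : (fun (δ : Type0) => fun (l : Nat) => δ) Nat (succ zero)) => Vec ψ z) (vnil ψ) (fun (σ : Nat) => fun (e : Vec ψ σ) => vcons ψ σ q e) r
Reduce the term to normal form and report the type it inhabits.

normal form:
  fun (ψ : Type0) => fun (q : ψ) => fun (r : Nat) => elimNat (fun (z : Nat) => Vec ψ z) (vnil ψ) (fun (δ : Nat) => fun (l : Vec ψ δ) => vcons ψ δ q l) r
inferred type:
  forall (ψ : Type0), forall (q : ψ), forall (r : Nat), Vec ψ r
observation: contracting a beta-redex first, the term normalizes in 2 steps.


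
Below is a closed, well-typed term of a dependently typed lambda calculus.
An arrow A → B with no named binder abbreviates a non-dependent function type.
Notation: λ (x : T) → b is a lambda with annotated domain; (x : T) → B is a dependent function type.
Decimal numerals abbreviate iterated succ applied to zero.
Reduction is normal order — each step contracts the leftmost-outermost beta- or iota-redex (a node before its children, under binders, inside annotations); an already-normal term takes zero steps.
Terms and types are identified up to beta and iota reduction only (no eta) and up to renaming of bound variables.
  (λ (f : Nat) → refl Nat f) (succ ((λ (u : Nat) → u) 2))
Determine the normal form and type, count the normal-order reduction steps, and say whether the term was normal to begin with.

normal form:
  refl Nat 3
type:
  Eq Nat 3 3
normal-order step count: 2
term was already normal: no
first contracted redex: a beta-redex


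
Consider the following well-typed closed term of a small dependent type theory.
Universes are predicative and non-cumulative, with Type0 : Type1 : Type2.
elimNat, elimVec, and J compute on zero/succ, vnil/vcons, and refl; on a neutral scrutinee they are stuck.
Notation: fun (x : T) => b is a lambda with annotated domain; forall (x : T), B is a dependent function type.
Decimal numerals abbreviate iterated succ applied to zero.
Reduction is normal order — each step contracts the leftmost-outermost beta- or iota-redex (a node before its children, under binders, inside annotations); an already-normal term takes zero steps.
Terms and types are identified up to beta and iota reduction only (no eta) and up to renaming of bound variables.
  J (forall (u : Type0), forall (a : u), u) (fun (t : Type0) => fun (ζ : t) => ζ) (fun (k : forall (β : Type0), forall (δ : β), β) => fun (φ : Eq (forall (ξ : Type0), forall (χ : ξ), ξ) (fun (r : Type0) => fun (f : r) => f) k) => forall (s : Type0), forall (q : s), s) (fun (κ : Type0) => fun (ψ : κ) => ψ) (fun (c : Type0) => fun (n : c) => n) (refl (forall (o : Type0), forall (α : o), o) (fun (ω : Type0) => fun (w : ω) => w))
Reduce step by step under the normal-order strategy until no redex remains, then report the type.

reduction (normal order):
  J (forall (u : Type0), forall (a : u), u) (fun (t : Type0) => fun (ζ : t) => ζ) (fun (k : forall (β : Type0), forall (δ : β), β) => fun (φ : Eq (forall (ξ : Type0), forall (χ : ξ), ξ) (fun (r : Type0) => fun (f : r) => f) k) => forall (s : Type0), forall (q : s), s) (fun (κ : Type0) => fun (ψ : κ) => ψ) (fun (c : Type0) => fun (n : c) => n) (refl (forall (o : Type0), forall (α : o), o) (fun (ω : Type0) => fun (w : ω) => w))
  ~> fun (u : Type0) => fun (a : u) => a
the term's type:
  forall (u : Type0), forall (a : u), u


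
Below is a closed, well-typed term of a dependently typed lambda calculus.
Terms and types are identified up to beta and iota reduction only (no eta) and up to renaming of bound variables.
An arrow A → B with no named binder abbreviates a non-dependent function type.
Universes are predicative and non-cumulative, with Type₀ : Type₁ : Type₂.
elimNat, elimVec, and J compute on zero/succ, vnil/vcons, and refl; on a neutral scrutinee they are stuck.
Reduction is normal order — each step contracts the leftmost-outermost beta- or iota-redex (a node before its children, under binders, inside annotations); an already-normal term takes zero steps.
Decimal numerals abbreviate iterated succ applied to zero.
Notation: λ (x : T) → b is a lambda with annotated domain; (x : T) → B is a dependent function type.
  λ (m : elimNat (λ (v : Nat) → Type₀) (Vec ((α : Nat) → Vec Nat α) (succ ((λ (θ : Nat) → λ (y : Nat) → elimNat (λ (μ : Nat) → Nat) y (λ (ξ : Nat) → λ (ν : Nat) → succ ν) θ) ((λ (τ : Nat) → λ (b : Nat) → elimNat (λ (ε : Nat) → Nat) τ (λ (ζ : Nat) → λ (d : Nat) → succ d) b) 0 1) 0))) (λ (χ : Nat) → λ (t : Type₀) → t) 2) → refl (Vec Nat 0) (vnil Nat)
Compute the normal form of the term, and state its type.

reduced normal form:
  λ (m : Vec ((v : Nat) → Vec Nat v) 2) → refl (Vec Nat 0) (vnil Nat)
type:
  Vec ((m : Nat) → Vec Nat m) 2 → Eq (Vec Nat 0) (vnil Nat) (vnil Nat)


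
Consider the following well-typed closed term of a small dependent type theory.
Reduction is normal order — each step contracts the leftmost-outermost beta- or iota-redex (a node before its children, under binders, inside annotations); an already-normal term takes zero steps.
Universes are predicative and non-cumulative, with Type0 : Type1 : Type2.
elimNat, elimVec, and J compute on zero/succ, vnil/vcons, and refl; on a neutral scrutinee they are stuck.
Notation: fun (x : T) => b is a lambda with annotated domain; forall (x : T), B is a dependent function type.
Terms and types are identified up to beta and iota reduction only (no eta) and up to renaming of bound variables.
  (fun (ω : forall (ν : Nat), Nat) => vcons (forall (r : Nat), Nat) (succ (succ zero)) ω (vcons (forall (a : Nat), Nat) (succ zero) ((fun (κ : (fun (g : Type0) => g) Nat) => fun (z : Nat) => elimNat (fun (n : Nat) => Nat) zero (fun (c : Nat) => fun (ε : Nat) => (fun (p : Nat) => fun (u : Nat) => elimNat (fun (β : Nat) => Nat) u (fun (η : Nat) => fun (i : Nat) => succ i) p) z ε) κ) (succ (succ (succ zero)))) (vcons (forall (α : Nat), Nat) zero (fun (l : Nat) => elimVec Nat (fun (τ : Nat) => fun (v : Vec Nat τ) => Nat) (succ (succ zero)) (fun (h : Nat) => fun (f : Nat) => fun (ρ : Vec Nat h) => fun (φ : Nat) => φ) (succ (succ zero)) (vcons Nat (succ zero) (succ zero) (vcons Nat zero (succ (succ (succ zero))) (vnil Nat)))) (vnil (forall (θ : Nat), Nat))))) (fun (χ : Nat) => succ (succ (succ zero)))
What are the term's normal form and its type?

resulting normal form:
  vcons (forall (ω : Nat), Nat) (succ (succ zero)) (fun (ν : Nat) => succ (succ (succ zero))) (vcons (forall (r : Nat), Nat) (succ zero) (fun (a : Nat) => elimNat (fun (κ : Nat) => Nat) (elimNat (fun (g : Nat) => Nat) (elimNat (fun (z : Nat) => Nat) zero (fun (n : Nat) => fun (c : Nat) => succ c) a) (fun (ε : Nat) => fun (p : Nat) => succ p) a) (fun (u : Nat) => fun (β : Nat) => succ β) a) (vcons (forall (η : Nat), Nat) zero (fun (i : Nat) => succ (succ zero)) (vnil (forall (α : Nat), Nat))))
inferred type:
  Vec (forall (ω : Nat), Nat) (succ (succ (succ zero)))


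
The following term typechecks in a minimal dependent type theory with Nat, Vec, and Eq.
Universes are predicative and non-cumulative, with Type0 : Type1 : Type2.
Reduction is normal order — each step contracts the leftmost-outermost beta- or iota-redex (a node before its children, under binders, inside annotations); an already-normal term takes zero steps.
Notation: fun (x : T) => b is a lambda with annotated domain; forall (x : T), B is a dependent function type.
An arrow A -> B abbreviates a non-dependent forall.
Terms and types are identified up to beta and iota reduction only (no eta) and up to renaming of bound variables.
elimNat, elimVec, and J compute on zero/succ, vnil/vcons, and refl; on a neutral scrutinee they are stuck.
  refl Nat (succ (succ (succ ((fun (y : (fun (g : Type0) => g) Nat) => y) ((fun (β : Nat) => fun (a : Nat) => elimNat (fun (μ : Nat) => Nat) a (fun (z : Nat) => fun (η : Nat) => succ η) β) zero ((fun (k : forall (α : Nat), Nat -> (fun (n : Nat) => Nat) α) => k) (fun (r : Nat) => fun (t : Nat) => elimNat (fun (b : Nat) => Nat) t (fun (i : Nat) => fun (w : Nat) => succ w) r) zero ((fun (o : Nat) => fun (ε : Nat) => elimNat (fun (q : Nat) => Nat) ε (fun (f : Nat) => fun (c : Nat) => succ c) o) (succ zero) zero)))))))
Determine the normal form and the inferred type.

normal form:
  refl Nat (succ (succ (succ (succ zero))))
the term's type:
  Eq Nat (succ (succ (succ (succ zero)))) (succ (succ (succ (succ zero))))


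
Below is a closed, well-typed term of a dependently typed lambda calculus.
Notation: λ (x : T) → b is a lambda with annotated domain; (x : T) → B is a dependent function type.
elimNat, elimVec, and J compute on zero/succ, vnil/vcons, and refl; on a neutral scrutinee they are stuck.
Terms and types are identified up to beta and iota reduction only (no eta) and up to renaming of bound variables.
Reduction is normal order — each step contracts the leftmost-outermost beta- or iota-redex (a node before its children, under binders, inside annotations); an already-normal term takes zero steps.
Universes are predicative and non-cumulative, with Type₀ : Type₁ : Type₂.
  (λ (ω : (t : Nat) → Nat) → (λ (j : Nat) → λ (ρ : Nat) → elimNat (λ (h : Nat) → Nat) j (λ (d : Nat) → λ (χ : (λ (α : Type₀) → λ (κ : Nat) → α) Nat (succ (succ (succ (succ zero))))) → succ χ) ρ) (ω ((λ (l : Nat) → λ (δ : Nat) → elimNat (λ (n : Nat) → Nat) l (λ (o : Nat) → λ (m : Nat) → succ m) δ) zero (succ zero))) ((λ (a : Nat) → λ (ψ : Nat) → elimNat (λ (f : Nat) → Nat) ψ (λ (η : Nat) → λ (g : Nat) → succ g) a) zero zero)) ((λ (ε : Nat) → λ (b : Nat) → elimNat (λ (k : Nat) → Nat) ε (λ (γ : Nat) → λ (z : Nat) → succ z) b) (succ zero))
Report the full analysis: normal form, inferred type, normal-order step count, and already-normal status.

resulting normal form:
  succ (succ zero)
type:
  Nat
steps to reach normal form (normal order): 21
term was already normal: no
first redex: a beta-redex


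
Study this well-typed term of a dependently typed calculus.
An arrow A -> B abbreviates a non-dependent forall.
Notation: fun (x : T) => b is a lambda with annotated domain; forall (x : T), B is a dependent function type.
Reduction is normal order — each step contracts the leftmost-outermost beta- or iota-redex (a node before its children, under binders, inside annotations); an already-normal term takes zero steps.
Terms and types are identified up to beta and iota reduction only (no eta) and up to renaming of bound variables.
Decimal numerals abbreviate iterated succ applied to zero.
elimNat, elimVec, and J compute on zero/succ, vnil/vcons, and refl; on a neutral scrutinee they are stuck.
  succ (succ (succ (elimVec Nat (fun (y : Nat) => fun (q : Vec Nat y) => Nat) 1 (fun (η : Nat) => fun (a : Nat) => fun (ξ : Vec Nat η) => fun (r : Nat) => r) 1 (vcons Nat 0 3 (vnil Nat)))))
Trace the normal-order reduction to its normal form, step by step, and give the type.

normal-order reduction sequence:
  succ (succ (succ (elimVec Nat (fun (y : Nat) => fun (q : Vec Nat y) => Nat) 1 (fun (η : Nat) => fun (a : Nat) => fun (ξ : Vec Nat η) => fun (r : Nat) => r) 1 (vcons Nat 0 3 (vnil Nat)))))
  ~> succ (succ (succ ((fun (y : Nat) => fun (q : Nat) => fun (η : Vec Nat y) => fun (a : Nat) => a) 0 3 (vnil Nat) (elimVec Nat (fun (ξ : Nat) => fun (r : Vec Nat ξ) => Nat) 1 (fun (θ : Nat) => fun (i : Nat) => fun (n : Vec Nat θ) => fun (ε : Nat) => ε) 0 (vnil Nat)))))
  ~> succ (succ (succ ((fun (y : Nat) => fun (q : Vec Nat 0) => fun (η : Nat) => η) 3 (vnil Nat) (elimVec Nat (fun (a : Nat) => fun (ξ : Vec Nat a) => Nat) 1 (fun (r : Nat) => fun (θ : Nat) => fun (i : Vec Nat r) => fun (n : Nat) => n) 0 (vnil Nat)))))
  ~> succ (succ (succ ((fun (y : Vec Nat 0) => fun (q : Nat) => q) (vnil Nat) (elimVec Nat (fun (η : Nat) => fun (a : Vec Nat η) => Nat) 1 (fun (ξ : Nat) => fun (r : Nat) => fun (θ : Vec Nat ξ) => fun (i : Nat) => i) 0 (vnil Nat)))))
  ~> succ (succ (succ ((fun (y : Nat) => y) (elimVec Nat (fun (q : Nat) => fun (η : Vec Nat q) => Nat) 1 (fun (a : Nat) => fun (ξ : Nat) => fun (r : Vec Nat a) => fun (θ : Nat) => θ) 0 (vnil Nat)))))
  ~> succ (succ (succ (elimVec Nat (fun (y : Nat) => fun (q : Vec Nat y) => Nat) 1 (fun (η : Nat) => fun (a : Nat) => fun (ξ : Vec Nat η) => fun (r : Nat) => r) 0 (vnil Nat))))
  ~> 4
type:
  Nat


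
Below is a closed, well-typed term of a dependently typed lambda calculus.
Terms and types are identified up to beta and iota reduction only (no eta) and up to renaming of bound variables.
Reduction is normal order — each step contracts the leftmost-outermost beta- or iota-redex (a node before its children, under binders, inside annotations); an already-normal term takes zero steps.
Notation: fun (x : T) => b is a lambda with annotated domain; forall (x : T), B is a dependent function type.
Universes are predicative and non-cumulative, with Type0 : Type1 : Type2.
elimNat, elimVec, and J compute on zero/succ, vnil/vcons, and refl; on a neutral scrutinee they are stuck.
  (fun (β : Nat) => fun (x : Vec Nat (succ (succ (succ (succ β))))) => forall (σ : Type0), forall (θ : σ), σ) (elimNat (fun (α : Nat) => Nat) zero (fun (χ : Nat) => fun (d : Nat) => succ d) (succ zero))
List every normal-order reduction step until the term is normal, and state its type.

normal-order reduction sequence:
  (fun (β : Nat) => fun (x : Vec Nat (succ (succ (succ (succ β))))) => forall (σ : Type0), forall (θ : σ), σ) (elimNat (fun (α : Nat) => Nat) zero (fun (χ : Nat) => fun (d : Nat) => succ d) (succ zero))
  ~> fun (β : Vec Nat (succ (succ (succ (succ (elimNat (fun (x : Nat) => Nat) zero (fun (σ : Nat) => fun (θ : Nat) => succ θ) (succ zero))))))) => forall (α : Type0), forall (χ : α), α
  ~> fun (β : Vec Nat (succ (succ (succ (succ ((fun (x : Nat) => fun (σ : Nat) => succ σ) zero (elimNat (fun (θ : Nat) => Nat) zero (fun (α : Nat) => fun (χ : Nat) => succ χ) zero))))))) => forall (d : Type0), forall (γ : d), d
  ~> fun (β : Vec Nat (succ (succ (succ (succ ((fun (x : Nat) => succ x) (elimNat (fun (σ : Nat) => Nat) zero (fun (θ : Nat) => fun (α : Nat) => succ α) zero))))))) => forall (χ : Type0), forall (d : χ), χ
  ~> fun (β : Vec Nat (succ (succ (succ (succ (succ (elimNat (fun (x : Nat) => Nat) zero (fun (σ : Nat) => fun (θ : Nat) => succ θ) zero))))))) => forall (α : Type0), forall (χ : α), α
  ~> fun (β : Vec Nat (succ (succ (succ (succ (succ zero)))))) => forall (x : Type0), forall (σ : x), x
type:
  forall (β : Vec Nat (succ (succ (succ (succ (succ zero)))))), Type1


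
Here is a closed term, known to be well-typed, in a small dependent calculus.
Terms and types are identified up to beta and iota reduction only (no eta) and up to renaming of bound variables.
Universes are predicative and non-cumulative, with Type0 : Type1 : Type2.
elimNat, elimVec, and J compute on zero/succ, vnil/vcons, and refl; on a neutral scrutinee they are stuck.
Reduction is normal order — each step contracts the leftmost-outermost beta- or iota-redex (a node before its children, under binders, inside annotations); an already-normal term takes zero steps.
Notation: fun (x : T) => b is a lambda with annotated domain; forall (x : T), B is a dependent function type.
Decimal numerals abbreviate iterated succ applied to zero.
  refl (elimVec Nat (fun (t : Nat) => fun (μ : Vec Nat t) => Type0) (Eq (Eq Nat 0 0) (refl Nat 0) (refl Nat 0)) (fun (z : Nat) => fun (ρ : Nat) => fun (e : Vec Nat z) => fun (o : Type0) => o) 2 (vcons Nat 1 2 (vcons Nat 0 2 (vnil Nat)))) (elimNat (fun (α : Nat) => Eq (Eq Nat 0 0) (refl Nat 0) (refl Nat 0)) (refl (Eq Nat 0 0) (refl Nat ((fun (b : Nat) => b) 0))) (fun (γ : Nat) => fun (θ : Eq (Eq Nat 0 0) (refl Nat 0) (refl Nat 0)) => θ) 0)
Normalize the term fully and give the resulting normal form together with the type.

resulting normal form:
  refl (Eq (Eq Nat 0 0) (refl Nat 0) (refl Nat 0)) (refl (Eq Nat 0 0) (refl Nat 0))
the term's type:
  Eq (Eq (Eq Nat 0 0) (refl Nat 0) (refl Nat 0)) (refl (Eq Nat 0 0) (refl Nat 0)) (refl (Eq Nat 0 0) (refl Nat 0))
observation: 13 normal-order steps normalize the term, beginning with an elimVec iota-redex.


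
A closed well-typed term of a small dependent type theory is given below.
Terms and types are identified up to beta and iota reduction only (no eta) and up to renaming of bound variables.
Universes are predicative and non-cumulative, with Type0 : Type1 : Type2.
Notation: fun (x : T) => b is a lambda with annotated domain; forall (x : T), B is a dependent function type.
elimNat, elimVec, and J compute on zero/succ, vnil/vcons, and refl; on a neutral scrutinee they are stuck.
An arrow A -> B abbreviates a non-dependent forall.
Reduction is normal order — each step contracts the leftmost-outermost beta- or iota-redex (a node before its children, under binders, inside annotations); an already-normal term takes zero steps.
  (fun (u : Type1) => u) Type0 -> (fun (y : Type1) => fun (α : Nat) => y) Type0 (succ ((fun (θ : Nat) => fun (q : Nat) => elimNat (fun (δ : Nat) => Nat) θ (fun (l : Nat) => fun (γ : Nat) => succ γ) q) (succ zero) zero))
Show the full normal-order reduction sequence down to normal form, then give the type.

normal-order reduction sequence:
  (fun (u : Type1) => u) Type0 -> (fun (y : Type1) => fun (α : Nat) => y) Type0 (succ ((fun (θ : Nat) => fun (q : Nat) => elimNat (fun (δ : Nat) => Nat) θ (fun (l : Nat) => fun (γ : Nat) => succ γ) q) (succ zero) zero))
  ~> Type0 -> (fun (u : Type1) => fun (y : Nat) => u) Type0 (succ ((fun (α : Nat) => fun (θ : Nat) => elimNat (fun (q : Nat) => Nat) α (fun (δ : Nat) => fun (l : Nat) => succ l) θ) (succ zero) zero))
  ~> Type0 -> (fun (u : Nat) => Type0) (succ ((fun (y : Nat) => fun (α : Nat) => elimNat (fun (θ : Nat) => Nat) y (fun (q : Nat) => fun (δ : Nat) => succ δ) α) (succ zero) zero))
  ~> Type0 -> Type0
type:
  Type1


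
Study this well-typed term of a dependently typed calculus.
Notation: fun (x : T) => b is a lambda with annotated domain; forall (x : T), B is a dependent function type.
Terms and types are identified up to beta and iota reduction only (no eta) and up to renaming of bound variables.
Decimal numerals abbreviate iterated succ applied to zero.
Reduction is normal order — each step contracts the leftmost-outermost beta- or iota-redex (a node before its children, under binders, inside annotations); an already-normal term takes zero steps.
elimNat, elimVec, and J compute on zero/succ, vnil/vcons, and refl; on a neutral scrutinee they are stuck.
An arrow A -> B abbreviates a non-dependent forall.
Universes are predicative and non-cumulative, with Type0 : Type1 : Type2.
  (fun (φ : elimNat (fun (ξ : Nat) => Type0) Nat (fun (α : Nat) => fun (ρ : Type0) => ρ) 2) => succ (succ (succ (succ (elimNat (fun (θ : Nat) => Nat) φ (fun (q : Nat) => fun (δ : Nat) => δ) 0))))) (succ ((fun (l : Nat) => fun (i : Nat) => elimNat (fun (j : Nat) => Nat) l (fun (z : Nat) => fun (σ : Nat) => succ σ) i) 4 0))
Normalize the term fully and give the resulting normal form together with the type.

resulting normal form:
  9
inferred type:
  Nat
observation: the term reaches its normal form after 5 normal-order steps.


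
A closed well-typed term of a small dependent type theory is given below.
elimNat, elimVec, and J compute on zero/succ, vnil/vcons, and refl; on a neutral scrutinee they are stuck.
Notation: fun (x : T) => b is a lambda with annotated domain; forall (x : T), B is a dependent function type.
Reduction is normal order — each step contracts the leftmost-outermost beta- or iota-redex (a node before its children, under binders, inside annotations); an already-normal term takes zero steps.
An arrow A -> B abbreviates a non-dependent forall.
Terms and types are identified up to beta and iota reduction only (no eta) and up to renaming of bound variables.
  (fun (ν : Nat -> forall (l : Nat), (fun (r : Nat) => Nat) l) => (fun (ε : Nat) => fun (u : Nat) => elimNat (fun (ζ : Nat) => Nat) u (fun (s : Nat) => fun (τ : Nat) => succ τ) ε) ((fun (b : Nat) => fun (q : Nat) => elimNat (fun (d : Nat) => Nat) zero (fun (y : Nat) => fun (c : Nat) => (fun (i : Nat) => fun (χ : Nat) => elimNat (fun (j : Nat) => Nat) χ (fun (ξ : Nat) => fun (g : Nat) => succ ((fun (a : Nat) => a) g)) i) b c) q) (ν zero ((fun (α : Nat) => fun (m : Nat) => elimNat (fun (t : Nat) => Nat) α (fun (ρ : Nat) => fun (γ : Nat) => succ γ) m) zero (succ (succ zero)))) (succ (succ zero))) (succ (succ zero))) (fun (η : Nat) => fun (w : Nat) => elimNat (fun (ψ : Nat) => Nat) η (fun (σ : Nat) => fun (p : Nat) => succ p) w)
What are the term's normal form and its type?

reduced normal form:
  succ (succ (succ (succ (succ (succ zero)))))
inferred type:
  Nat
observation: 81 normal-order steps normalize the term, beginning with a beta-redex.


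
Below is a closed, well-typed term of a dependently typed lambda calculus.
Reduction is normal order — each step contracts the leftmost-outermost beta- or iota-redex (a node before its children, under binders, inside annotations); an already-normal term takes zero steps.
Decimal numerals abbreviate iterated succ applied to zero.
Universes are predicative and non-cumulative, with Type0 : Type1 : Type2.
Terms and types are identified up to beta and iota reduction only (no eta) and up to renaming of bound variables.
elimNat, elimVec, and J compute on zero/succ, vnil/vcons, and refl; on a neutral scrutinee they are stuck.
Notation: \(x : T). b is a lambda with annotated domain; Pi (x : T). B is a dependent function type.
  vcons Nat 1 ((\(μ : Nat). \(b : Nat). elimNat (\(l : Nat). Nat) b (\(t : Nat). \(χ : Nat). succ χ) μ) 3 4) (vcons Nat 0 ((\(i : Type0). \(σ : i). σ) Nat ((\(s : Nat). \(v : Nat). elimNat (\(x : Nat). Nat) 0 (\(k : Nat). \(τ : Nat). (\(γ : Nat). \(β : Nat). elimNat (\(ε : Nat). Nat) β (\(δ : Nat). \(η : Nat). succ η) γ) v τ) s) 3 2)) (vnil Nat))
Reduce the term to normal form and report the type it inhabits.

reduced normal form:
  vcons Nat 1 7 (vcons Nat 0 6 (vnil Nat))
type:
  Vec Nat 2


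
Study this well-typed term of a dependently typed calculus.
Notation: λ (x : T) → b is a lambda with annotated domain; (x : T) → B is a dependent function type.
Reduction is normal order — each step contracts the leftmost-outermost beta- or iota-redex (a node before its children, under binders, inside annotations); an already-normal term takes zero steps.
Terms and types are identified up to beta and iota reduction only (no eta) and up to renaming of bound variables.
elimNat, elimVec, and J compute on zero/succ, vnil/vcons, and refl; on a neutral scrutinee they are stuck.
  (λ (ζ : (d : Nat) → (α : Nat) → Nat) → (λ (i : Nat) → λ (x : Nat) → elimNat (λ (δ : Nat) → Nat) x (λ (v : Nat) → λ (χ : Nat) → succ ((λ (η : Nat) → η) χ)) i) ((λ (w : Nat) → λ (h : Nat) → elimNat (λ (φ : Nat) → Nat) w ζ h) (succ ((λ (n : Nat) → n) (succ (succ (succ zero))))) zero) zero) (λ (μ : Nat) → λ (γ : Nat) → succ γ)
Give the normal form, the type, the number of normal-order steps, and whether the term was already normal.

normal form:
  succ (succ (succ (succ zero)))
inferred type:
  Nat
steps to reach normal form (normal order): 21
already normal: no
first redex: a beta-redex


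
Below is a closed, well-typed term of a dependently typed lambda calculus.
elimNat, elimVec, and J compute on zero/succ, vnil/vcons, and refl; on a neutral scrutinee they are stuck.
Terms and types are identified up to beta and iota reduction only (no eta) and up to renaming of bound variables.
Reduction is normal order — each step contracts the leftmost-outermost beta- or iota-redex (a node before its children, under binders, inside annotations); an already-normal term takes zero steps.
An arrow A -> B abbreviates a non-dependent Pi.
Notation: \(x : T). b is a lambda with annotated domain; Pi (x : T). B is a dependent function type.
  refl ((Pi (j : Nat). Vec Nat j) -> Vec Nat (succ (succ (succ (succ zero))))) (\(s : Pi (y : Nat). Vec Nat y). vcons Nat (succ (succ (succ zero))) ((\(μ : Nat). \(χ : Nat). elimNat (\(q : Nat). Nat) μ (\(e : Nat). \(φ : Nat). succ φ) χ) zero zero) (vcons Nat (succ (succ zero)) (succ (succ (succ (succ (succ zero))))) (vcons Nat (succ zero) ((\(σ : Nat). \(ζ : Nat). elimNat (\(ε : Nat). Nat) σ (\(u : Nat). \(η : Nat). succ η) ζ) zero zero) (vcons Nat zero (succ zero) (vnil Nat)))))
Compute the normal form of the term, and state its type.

resulting normal form:
  refl ((Pi (j : Nat). Vec Nat j) -> Vec Nat (succ (succ (succ (succ zero))))) (\(s : Pi (y : Nat). Vec Nat y). vcons Nat (succ (succ (succ zero))) zero (vcons Nat (succ (succ zero)) (succ (succ (succ (succ (succ zero))))) (vcons Nat (succ zero) zero (vcons Nat zero (succ zero) (vnil Nat)))))
the term's type:
  Eq ((Pi (j : Nat). Vec Nat j) -> Vec Nat (succ (succ (succ (succ zero))))) (\(s : Pi (y : Nat). Vec Nat y). vcons Nat (succ (succ (succ zero))) zero (vcons Nat (succ (succ zero)) (succ (succ (succ (succ (succ zero))))) (vcons Nat (succ zero) zero (vcons Nat zero (succ zero) (vnil Nat))))) (\(μ : Pi (χ : Nat). Vec Nat χ). vcons Nat (succ (succ (succ zero))) zero (vcons Nat (succ (succ zero)) (succ (succ (succ (succ (succ zero))))) (vcons Nat (succ zero) zero (vcons Nat zero (succ zero) (vnil Nat)))))
observation: contracting a beta-redex first, the term normalizes in 6 steps.


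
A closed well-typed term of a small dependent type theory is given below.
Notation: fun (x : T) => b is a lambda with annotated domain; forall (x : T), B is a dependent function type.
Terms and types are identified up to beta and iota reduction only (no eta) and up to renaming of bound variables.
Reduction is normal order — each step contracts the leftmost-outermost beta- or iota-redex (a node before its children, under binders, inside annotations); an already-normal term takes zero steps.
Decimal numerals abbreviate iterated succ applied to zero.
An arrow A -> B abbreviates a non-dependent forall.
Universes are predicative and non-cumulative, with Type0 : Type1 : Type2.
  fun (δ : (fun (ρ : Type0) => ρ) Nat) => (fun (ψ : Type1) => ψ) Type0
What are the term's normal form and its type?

reduced normal form:
  fun (δ : Nat) => Type0
inferred type:
  Nat -> Type1
observation: the term reaches its normal form after 2 normal-order steps.


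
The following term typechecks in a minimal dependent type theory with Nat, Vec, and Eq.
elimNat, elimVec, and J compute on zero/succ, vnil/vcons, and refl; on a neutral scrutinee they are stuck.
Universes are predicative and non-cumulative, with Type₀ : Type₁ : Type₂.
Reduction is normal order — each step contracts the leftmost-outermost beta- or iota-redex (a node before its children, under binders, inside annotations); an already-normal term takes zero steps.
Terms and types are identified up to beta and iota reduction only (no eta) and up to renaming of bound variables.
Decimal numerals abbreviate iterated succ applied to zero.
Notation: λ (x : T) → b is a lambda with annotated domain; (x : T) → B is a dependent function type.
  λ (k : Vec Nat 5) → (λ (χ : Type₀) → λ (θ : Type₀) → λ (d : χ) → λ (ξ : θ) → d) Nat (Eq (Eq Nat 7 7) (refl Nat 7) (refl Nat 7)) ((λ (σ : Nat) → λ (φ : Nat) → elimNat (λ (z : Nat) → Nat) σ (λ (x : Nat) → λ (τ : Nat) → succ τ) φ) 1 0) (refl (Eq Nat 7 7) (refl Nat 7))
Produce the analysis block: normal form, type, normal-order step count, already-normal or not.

resulting normal form:
  λ (k : Vec Nat 5) → 1
inferred type:
  (k : Vec Nat 5) → Nat
steps to reach normal form (normal order): 7
already normal: no
first redex: a beta-redex


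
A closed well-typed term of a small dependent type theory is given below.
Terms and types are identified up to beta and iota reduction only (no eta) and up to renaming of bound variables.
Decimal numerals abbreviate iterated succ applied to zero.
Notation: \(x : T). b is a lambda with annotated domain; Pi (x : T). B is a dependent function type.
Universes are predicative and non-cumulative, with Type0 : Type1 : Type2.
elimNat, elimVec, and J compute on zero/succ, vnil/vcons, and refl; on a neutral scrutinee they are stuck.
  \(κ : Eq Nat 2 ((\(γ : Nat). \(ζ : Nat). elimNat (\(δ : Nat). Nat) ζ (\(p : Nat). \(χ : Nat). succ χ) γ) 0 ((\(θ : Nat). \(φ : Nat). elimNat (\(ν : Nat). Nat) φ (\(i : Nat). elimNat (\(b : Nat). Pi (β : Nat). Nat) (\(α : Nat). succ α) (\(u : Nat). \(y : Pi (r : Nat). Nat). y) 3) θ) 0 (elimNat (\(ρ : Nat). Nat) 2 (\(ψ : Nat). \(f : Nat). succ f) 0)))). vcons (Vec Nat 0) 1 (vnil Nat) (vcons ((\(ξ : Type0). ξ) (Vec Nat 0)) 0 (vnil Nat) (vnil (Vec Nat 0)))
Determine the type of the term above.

the term's type:
  Pi (κ : Eq Nat 2 2). Vec (Vec Nat 0) 2


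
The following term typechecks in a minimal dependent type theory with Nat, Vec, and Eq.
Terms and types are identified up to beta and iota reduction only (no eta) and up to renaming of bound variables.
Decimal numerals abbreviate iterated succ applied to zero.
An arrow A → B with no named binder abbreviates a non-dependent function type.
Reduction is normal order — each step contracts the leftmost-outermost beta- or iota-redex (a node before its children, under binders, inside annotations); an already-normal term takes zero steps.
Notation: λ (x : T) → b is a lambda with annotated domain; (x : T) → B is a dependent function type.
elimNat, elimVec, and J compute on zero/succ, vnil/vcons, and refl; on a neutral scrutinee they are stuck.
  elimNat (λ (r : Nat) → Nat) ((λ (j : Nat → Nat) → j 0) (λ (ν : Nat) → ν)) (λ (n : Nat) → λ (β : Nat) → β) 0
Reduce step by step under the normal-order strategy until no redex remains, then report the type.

normal-order reduction:
  elimNat (λ (r : Nat) → Nat) ((λ (j : Nat → Nat) → j 0) (λ (ν : Nat) → ν)) (λ (n : Nat) → λ (β : Nat) → β) 0
  ~> (λ (r : Nat → Nat) → r 0) (λ (j : Nat) → j)
  ~> (λ (r : Nat) → r) 0
  ~> 0
the term's type:
  Nat


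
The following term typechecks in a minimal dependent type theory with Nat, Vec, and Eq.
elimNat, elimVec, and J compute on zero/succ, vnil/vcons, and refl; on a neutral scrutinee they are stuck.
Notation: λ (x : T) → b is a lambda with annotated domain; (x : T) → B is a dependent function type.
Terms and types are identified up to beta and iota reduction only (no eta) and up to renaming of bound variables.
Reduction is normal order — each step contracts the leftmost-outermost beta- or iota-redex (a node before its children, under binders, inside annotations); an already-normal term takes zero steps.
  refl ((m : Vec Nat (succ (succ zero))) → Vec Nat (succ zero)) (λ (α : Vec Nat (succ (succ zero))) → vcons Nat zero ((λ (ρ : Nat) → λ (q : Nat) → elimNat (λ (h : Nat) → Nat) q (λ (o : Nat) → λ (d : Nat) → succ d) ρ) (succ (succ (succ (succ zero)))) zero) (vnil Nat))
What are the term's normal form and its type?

reduced normal form:
  refl ((m : Vec Nat (succ (succ zero))) → Vec Nat (succ zero)) (λ (α : Vec Nat (succ (succ zero))) → vcons Nat zero (succ (succ (succ (succ zero)))) (vnil Nat))
inferred type:
  Eq ((m : Vec Nat (succ (succ zero))) → Vec Nat (succ zero)) (λ (α : Vec Nat (succ (succ zero))) → vcons Nat zero (succ (succ (succ (succ zero)))) (vnil Nat)) (λ (ρ : Vec Nat (succ (succ zero))) → vcons Nat zero (succ (succ (succ (succ zero)))) (vnil Nat))


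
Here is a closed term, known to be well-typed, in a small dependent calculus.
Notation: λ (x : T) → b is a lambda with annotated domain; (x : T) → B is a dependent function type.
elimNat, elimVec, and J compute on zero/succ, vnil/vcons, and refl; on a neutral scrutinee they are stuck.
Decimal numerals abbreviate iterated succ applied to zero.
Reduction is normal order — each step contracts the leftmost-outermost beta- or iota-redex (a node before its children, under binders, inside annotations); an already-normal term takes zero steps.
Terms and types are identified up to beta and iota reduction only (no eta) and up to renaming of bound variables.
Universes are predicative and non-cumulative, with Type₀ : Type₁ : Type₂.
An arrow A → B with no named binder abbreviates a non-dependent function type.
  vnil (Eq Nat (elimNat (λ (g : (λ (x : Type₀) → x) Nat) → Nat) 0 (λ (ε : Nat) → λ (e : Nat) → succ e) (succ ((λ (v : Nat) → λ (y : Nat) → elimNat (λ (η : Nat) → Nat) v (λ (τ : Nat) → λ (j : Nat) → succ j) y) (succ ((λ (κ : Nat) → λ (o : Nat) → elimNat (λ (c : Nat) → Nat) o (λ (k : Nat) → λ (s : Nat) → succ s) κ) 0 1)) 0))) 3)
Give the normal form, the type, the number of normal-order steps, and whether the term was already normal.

reduced normal form:
  vnil (Eq Nat 3 3)
the term's type:
  Vec (Eq Nat 3 3) 0
reduction steps (normal order): 17
started in normal form: no
first redex: an elimNat iota-redex


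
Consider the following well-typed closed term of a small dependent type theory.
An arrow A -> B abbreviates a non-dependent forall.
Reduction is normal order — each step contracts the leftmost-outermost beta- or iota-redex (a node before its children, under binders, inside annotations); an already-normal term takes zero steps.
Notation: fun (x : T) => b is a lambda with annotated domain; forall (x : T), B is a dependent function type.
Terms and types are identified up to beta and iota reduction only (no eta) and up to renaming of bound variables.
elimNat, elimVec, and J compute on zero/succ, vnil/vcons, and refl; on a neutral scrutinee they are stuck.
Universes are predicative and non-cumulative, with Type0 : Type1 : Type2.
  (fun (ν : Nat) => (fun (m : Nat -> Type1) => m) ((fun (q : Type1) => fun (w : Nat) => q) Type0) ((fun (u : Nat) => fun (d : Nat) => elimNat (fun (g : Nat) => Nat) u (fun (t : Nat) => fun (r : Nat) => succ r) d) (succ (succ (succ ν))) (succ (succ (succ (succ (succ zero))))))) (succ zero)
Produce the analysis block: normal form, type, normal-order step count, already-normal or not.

resulting normal form:
  Type0
type:
  Type1
steps to reach normal form (normal order): 4
term was already normal: no
first redex: a beta-redex


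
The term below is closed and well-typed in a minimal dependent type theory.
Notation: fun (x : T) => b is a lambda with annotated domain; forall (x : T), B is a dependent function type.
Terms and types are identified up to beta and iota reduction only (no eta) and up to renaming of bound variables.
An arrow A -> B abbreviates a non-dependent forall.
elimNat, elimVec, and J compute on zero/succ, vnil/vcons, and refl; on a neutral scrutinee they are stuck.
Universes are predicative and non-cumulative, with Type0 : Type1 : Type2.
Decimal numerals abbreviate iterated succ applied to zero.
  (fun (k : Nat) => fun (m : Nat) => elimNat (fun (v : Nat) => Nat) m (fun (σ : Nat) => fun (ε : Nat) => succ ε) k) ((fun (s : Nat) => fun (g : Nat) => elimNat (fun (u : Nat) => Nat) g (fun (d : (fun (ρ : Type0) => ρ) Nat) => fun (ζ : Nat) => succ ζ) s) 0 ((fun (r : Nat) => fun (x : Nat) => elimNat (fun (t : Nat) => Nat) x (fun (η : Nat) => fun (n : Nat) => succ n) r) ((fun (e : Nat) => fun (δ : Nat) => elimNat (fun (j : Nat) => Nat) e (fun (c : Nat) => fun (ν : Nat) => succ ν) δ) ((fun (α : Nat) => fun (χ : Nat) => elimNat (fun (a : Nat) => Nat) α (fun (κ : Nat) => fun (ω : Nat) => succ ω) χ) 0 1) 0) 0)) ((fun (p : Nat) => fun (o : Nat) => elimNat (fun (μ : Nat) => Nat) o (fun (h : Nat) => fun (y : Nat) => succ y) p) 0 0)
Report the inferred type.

type:
  Nat


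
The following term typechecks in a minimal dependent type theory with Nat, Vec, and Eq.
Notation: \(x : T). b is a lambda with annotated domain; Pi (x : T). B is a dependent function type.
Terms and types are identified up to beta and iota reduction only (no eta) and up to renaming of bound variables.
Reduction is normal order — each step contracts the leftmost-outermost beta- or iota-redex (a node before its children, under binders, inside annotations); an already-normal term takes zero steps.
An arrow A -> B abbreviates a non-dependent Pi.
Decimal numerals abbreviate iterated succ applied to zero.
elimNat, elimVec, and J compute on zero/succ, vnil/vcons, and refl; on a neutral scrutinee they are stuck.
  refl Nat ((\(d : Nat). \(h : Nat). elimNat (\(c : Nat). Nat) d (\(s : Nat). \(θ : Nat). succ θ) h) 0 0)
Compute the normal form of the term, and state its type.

resulting normal form:
  refl Nat 0
the term's type:
  Eq Nat 0 0
observation: contracting a beta-redex first, the term normalizes in 3 steps.


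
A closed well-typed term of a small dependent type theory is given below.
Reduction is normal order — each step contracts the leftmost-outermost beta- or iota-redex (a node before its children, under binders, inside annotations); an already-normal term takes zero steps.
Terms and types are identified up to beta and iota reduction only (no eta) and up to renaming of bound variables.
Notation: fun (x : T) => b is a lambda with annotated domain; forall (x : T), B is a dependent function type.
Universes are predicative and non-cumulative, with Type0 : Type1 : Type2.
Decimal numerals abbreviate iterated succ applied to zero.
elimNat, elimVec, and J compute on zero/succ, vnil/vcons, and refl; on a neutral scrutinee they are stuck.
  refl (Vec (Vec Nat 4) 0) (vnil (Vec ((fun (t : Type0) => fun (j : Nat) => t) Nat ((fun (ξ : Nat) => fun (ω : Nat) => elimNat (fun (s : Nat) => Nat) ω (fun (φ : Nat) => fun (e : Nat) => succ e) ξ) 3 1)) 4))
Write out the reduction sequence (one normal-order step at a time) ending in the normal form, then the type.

reduction (normal order):
  refl (Vec (Vec Nat 4) 0) (vnil (Vec ((fun (t : Type0) => fun (j : Nat) => t) Nat ((fun (ξ : Nat) => fun (ω : Nat) => elimNat (fun (s : Nat) => Nat) ω (fun (φ : Nat) => fun (e : Nat) => succ e) ξ) 3 1)) 4))
  ~> refl (Vec (Vec Nat 4) 0) (vnil (Vec ((fun (t : Nat) => Nat) ((fun (j : Nat) => fun (ξ : Nat) => elimNat (fun (ω : Nat) => Nat) ξ (fun (s : Nat) => fun (φ : Nat) => succ φ) j) 3 1)) 4))
  ~> refl (Vec (Vec Nat 4) 0) (vnil (Vec Nat 4))
inferred type:
  Eq (Vec (Vec Nat 4) 0) (vnil (Vec Nat 4)) (vnil (Vec Nat 4))


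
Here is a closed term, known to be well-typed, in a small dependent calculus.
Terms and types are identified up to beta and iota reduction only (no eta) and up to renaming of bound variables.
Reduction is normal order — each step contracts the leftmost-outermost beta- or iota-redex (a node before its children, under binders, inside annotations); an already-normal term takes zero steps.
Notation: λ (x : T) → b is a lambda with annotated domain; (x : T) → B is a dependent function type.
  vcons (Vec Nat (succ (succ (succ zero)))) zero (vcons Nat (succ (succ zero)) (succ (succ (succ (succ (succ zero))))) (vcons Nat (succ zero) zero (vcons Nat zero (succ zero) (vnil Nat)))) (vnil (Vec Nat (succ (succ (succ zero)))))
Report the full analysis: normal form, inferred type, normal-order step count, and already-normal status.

resulting normal form:
  vcons (Vec Nat (succ (succ (succ zero)))) zero (vcons Nat (succ (succ zero)) (succ (succ (succ (succ (succ zero))))) (vcons Nat (succ zero) zero (vcons Nat zero (succ zero) (vnil Nat)))) (vnil (Vec Nat (succ (succ (succ zero)))))
inferred type:
  Vec (Vec Nat (succ (succ (succ zero)))) (succ zero)
normal-order step count: 0
term was already normal: yes
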